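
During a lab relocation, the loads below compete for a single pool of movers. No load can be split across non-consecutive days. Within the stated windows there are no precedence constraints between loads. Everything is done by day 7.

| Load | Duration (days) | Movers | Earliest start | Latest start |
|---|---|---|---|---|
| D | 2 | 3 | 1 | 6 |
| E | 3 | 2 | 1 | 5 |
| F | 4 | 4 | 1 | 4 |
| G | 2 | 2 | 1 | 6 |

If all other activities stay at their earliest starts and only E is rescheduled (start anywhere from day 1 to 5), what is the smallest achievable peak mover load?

E@1: d1:11  d2:11  d3:6  d4:4  d5:0  d6:0  d7:0 → peak 11
E@2: d1:9  d2:11  d3:6  d4:6  d5:0  d6:0  d7:0 → peak 11
E@3: d1:9  d2:9  d3:6  d4:6  d5:2  d6:0  d7:0 → peak 9
E@4: d1:9  d2:9  d3:4  d4:6  d5:2  d6:2  d7:0 → peak 9
E@5: d1:9  d2:9  d3:4  d4:4  d5:2  d6:2  d7:2 → peak 9
Best is E@3, peak 9.

9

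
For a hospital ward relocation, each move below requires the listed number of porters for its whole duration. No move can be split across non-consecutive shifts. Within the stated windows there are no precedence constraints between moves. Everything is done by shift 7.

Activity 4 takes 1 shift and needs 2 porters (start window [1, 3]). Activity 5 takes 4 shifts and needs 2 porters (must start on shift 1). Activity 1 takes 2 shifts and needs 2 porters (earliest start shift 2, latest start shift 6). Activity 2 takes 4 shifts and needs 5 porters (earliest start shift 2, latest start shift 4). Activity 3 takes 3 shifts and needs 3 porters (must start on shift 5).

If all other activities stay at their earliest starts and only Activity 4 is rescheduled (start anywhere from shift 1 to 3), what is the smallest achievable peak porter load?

Activity 4@1: s1:4  s2:9  s3:9  s4:7  s5:8  s6:3  s7:3 → peak 9
Activity 4@2: s1:2  s2:11  s3:9  s4:7  s5:8  s6:3  s7:3 → peak 11
Activity 4@3: s1:2  s2:9  s3:11  s4:7  s5:8  s6:3  s7:3 → peak 11
Best is Activity 4@1, peak 9.

9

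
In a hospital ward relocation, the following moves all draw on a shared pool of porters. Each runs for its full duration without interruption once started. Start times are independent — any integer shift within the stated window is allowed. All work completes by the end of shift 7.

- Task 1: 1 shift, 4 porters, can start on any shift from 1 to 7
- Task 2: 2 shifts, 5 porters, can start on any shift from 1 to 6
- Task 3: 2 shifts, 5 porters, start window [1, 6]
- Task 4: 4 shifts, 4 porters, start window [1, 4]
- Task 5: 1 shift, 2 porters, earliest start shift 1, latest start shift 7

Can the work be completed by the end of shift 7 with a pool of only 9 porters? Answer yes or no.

Schedule Task 1@1, Task 2@1, Task 3@3, Task 4@2, Task 5@5: s1:9  s2:9  s3:9  s4:9  s5:6  s6:0  s7:0 — peak 9 ≤ 9.

yes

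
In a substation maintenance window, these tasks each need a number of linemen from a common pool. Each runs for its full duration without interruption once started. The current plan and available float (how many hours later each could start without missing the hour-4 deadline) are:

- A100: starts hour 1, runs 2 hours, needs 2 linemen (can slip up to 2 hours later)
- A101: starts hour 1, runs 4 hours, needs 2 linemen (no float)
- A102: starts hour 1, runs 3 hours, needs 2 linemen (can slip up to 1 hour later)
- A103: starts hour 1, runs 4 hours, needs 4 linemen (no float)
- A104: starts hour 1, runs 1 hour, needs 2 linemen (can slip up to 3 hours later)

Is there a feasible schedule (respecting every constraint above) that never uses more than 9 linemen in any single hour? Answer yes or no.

no

The minimum achievable peak is 10; 9 < 10, so no feasible schedule stays within the cap.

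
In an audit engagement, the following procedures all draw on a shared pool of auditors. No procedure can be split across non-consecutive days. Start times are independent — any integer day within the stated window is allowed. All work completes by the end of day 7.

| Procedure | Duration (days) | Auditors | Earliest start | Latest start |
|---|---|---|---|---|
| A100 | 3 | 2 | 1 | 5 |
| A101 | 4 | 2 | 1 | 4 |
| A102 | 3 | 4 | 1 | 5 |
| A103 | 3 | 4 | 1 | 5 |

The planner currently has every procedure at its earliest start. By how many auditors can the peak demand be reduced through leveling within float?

6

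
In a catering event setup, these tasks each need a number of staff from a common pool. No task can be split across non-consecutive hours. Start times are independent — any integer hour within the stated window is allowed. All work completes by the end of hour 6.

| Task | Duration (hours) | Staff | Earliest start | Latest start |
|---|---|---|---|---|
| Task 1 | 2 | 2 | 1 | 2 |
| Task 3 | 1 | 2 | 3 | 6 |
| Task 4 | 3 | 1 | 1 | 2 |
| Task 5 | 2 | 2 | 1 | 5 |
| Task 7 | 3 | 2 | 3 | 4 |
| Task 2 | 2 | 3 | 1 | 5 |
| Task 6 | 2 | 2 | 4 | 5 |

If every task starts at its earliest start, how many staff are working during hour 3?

At early start, hour 3 has: Task 3, Task 4, Task 7.
Demand: 2 + 1 + 2 = 5.

5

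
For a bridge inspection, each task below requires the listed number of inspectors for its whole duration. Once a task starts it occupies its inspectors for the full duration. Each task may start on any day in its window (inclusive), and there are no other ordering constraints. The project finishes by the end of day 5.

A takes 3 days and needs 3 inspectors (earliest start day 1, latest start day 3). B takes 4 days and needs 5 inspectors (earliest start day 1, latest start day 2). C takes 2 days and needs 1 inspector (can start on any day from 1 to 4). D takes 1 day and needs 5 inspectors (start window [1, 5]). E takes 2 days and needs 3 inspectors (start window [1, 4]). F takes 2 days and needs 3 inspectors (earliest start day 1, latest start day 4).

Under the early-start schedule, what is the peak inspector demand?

20

Early-start schedule: A@1, B@1, C@1, D@1, E@1, F@1.
Load per day: day 1: 20, day 2: 15, day 3: 8, day 4: 5, day 5: 0.
Peak is 20.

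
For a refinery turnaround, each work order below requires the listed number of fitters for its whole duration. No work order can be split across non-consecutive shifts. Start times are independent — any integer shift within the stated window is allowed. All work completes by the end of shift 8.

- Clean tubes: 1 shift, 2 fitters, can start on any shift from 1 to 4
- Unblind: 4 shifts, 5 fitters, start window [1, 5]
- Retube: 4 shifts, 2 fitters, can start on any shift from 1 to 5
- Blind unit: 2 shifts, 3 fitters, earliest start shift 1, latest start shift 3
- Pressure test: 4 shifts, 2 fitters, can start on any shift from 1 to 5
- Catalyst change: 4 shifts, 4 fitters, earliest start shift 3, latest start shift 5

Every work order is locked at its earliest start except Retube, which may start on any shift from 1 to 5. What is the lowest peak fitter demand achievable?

Retube@1: s1:14  s2:12  s3:13  s4:13  s5:4  s6:4  s7:0  s8:0 → peak 14
Retube@2: s1:12  s2:12  s3:13  s4:13  s5:6  s6:4  s7:0  s8:0 → peak 13
Retube@3: s1:12  s2:10  s3:13  s4:13  s5:6  s6:6  s7:0  s8:0 → peak 13
Retube@4: s1:12  s2:10  s3:11  s4:13  s5:6  s6:6  s7:2  s8:0 → peak 13
Retube@5: s1:12  s2:10  s3:11  s4:11  s5:6  s6:6  s7:2  s8:2 → peak 12
Best is Retube@5, peak 12.

12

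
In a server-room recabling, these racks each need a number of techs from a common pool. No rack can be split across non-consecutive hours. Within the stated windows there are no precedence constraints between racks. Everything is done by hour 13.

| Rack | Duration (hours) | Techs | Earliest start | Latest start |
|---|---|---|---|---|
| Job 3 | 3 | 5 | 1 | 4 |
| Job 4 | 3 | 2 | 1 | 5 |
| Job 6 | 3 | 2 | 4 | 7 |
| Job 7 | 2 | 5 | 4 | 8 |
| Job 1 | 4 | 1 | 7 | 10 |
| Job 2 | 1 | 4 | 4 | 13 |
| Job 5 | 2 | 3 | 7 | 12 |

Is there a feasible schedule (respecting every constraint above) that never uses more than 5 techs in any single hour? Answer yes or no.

yes

Schedule Job 3@1, Job 4@4, Job 6@4, Job 7@7, Job 1@9, Job 2@9, Job 5@10: h1:5  h2:5  h3:5  h4:4  h5:4  h6:4  h7:5  h8:5  h9:5  h10:4  h11:4  h12:1  h13:0 — peak 5 ≤ 5.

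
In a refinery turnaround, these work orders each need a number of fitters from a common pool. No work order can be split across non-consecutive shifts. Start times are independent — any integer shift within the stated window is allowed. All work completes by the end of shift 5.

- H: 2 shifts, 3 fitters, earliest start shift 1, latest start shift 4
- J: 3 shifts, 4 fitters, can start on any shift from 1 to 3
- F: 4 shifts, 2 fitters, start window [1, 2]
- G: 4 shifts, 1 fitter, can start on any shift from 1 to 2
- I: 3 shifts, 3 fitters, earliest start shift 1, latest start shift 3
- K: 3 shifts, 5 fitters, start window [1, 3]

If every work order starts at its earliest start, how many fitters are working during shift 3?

At early start, shift 3 has: J, F, G, I, K.
Demand: 4 + 2 + 1 + 3 + 5 = 15.

15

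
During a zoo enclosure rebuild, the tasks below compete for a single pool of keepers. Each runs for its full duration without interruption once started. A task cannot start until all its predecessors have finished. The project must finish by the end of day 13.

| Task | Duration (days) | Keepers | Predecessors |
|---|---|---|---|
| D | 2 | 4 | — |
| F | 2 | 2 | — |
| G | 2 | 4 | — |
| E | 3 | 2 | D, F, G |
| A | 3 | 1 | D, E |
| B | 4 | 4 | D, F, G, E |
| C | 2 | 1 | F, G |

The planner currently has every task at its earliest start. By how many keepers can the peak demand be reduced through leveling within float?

Early-start peak: d1:10  d2:10  d3:3  d4:3  d5:2  d6:5  d7:5  d8:5  d9:4  d10:0  d11:0  d12:0  d13:0 ⇒ 10.
Leveled (D@1, F@3, G@5, E@7, A@10, B@10, C@7): d1:4  d2:4  d3:2  d4:2  d5:4  d6:4  d7:3  d8:3  d9:2  d10:5  d11:5  d12:5  d13:4 ⇒ 5.
Reduction 10 − 5 = 5.

5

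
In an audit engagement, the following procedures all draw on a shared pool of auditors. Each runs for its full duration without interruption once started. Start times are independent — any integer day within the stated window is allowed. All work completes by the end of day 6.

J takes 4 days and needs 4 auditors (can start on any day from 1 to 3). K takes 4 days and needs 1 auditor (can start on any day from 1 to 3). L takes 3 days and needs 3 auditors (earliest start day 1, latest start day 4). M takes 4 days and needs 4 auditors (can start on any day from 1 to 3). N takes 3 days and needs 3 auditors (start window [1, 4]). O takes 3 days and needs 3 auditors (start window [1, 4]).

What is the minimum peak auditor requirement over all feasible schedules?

Early-start (J@1, K@1, L@1, M@1, N@1, O@1) gives peak 18: d1:18  d2:18  d3:18  d4:9  d5:0  d6:0.
Shift O→4.
Schedule J@1, K@1, L@1, M@1, N@1, O@4: d1:15  d2:15  d3:15  d4:12  d5:3  d6:3 — peak 15.

15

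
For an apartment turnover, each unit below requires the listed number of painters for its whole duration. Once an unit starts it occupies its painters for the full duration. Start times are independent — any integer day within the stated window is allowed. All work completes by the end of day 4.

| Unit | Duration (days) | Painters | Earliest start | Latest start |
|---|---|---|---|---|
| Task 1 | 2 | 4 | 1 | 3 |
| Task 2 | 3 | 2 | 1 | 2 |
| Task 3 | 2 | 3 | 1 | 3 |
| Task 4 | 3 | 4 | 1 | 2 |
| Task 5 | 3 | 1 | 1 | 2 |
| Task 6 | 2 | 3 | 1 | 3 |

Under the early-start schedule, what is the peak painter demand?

17

Early-start schedule: Task 1@1, Task 2@1, Task 3@1, Task 4@1, Task 5@1, Task 6@1.
Load per day: day 1: 17, day 2: 17, day 3: 7, day 4: 0.
Peak is 17.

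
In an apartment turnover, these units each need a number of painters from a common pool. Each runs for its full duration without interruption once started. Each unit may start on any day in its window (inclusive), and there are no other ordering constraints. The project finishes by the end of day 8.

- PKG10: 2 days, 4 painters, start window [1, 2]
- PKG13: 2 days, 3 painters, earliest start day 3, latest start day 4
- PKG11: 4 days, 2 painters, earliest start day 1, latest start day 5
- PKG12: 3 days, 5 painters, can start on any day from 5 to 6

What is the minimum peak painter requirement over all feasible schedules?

Schedule PKG10@1, PKG13@3, PKG11@1, PKG12@5: d1:6  d2:6  d3:5  d4:5  d5:5  d6:5  d7:5  d8:0 — peak 6.

6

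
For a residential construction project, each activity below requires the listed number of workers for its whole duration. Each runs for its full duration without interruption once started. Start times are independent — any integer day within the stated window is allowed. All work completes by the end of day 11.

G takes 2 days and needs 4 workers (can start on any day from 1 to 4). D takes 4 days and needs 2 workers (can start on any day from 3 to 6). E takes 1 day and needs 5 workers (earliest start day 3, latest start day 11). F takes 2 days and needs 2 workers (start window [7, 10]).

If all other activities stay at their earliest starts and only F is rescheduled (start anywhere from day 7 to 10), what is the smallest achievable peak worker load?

7

F@7: d1:4  d2:4  d3:7  d4:2  d5:2  d6:2  d7:2  d8:2  d9:0  d10:0  d11:0 → peak 7
F@8: d1:4  d2:4  d3:7  d4:2  d5:2  d6:2  d7:0  d8:2  d9:2  d10:0  d11:0 → peak 7
F@9: d1:4  d2:4  d3:7  d4:2  d5:2  d6:2  d7:0  d8:0  d9:2  d10:2  d11:0 → peak 7
F@10: d1:4  d2:4  d3:7  d4:2  d5:2  d6:2  d7:0  d8:0  d9:0  d10:2  d11:2 → peak 7
Best is F@7, peak 7.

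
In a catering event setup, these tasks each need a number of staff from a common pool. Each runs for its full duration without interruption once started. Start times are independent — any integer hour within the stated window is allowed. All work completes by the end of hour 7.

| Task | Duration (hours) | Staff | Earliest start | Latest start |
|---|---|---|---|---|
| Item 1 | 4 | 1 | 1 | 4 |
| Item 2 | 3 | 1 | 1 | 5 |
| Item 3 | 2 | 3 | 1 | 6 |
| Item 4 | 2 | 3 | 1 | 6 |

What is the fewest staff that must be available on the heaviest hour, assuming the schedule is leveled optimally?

4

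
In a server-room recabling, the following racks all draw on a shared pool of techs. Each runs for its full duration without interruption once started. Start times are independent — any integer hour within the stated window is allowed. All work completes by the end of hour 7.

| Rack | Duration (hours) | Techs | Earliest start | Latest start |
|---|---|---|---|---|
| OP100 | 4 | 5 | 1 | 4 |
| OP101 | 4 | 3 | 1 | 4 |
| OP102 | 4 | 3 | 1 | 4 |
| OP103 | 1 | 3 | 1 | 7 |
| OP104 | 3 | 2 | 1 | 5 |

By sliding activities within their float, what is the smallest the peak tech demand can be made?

11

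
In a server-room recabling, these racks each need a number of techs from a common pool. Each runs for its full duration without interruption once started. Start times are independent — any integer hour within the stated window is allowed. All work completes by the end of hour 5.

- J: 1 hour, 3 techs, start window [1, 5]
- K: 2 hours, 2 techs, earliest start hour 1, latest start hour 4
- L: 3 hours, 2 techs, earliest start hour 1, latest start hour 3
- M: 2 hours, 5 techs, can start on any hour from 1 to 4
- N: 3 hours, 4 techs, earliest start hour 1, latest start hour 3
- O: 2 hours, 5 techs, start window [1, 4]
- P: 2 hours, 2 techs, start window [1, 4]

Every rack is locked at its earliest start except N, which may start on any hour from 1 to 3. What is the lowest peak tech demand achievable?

19

N@1: h1:23  h2:20  h3:6  h4:0  h5:0 → peak 23
N@2: h1:19  h2:20  h3:6  h4:4  h5:0 → peak 20
N@3: h1:19  h2:16  h3:6  h4:4  h5:4 → peak 19
Best is N@3, peak 19.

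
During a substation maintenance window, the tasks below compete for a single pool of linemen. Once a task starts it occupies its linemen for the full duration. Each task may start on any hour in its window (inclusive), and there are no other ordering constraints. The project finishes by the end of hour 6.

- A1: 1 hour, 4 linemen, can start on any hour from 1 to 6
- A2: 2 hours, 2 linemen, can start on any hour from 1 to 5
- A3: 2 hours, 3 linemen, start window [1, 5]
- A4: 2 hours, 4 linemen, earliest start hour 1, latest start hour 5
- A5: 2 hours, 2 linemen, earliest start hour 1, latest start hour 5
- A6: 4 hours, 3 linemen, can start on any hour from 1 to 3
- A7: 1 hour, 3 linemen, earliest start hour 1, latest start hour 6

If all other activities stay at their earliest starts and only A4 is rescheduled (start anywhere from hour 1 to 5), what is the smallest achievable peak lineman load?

A4@1: h1:21  h2:14  h3:3  h4:3  h5:0  h6:0 → peak 21
A4@2: h1:17  h2:14  h3:7  h4:3  h5:0  h6:0 → peak 17
A4@3: h1:17  h2:10  h3:7  h4:7  h5:0  h6:0 → peak 17
A4@4: h1:17  h2:10  h3:3  h4:7  h5:4  h6:0 → peak 17
A4@5: h1:17  h2:10  h3:3  h4:3  h5:4  h6:4 → peak 17
Best is A4@2, peak 17.

17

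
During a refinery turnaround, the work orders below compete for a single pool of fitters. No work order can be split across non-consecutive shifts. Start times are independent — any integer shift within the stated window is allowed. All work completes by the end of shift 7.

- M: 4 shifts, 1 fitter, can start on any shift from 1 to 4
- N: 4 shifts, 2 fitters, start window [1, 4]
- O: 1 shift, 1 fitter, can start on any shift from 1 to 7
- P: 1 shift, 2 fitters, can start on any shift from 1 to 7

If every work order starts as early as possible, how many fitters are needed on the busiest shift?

6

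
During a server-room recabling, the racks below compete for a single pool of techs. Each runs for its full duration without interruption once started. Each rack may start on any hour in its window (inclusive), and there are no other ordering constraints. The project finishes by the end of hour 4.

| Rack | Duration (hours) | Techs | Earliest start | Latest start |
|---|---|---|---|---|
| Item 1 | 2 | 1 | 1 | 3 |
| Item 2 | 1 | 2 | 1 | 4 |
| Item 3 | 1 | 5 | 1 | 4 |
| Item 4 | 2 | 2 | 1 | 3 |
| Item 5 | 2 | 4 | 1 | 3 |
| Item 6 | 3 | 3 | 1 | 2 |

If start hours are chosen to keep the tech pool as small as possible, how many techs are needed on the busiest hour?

Early-start (Item 1@1, Item 2@1, Item 3@1, Item 4@1, Item 5@1, Item 6@1) gives peak 17: h1:17  h2:10  h3:3  h4:0.
Shift Item 2→2, Item 5→3, Item 6→2.
Schedule Item 1@1, Item 2@2, Item 3@1, Item 4@1, Item 5@3, Item 6@2: h1:8  h2:8  h3:7  h4:7 — peak 8.
Total tech-hours = 30 over 4 hours ⇒ peak ≥ ⌈30/4⌉ = 8, so 8 is optimal.

8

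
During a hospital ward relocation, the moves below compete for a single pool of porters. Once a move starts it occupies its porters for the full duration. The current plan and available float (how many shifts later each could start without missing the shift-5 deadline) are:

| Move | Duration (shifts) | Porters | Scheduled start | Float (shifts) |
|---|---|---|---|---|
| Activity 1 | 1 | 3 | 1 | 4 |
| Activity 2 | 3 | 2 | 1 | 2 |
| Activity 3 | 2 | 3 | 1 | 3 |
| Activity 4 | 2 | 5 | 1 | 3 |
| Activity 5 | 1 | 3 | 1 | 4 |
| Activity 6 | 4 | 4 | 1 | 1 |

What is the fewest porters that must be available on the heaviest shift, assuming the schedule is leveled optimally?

Early-start (Activity 1@1, Activity 2@1, Activity 3@1, Activity 4@1, Activity 5@1, Activity 6@1) gives peak 20: s1:20  s2:14  s3:6  s4:4  s5:0.
Shift Activity 4→4, Activity 5→3, Activity 6→2.
Schedule Activity 1@1, Activity 2@1, Activity 3@1, Activity 4@4, Activity 5@3, Activity 6@2: s1:8  s2:9  s3:9  s4:9  s5:9 — peak 9.
Total porter-shifts = 44 over 5 shifts ⇒ peak ≥ ⌈44/5⌉ = 9, so 9 is optimal.

9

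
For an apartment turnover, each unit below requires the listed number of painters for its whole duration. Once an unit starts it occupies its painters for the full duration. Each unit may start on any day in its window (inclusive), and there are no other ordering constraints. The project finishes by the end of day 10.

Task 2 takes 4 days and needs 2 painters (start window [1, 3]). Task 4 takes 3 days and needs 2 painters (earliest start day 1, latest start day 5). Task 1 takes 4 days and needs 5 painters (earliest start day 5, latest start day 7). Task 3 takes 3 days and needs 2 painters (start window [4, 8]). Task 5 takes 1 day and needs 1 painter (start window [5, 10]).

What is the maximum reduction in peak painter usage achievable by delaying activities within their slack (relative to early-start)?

3

Early-start peak: d1:4  d2:4  d3:4  d4:4  d5:8  d6:7  d7:5  d8:5  d9:0  d10:0 ⇒ 8.
Leveled (Task 2@1, Task 4@1, Task 1@7, Task 3@4, Task 5@5): d1:4  d2:4  d3:4  d4:4  d5:3  d6:2  d7:5  d8:5  d9:5  d10:5 ⇒ 5.
Reduction 8 − 5 = 3.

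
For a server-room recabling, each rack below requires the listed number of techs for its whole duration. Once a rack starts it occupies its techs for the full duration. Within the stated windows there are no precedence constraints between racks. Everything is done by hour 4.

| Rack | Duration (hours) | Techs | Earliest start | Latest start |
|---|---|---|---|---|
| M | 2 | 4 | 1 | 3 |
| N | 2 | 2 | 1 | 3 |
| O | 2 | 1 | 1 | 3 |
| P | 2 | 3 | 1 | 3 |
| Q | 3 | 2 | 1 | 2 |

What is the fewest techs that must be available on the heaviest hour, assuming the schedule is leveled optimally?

Early-start (M@1, N@1, O@1, P@1, Q@1) gives peak 12: h1:12  h2:12  h3:2  h4:0.
Shift N→3, P→3.
Schedule M@1, N@3, O@1, P@3, Q@1: h1:7  h2:7  h3:7  h4:5 — peak 7.
Total tech-hours = 26 over 4 hours ⇒ peak ≥ ⌈26/4⌉ = 7, so 7 is optimal.

7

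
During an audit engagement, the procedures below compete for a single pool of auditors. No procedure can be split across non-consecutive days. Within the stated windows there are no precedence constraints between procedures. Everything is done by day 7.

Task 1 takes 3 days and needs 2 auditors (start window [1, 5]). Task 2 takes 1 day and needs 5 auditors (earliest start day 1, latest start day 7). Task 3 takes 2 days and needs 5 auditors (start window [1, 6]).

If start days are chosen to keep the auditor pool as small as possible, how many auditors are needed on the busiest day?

5

Early-start (Task 1@1, Task 2@1, Task 3@1) gives peak 12: d1:12  d2:7  d3:2  d4:0  d5:0  d6:0  d7:0.
Shift Task 2→4, Task 3→5.
Schedule Task 1@1, Task 2@4, Task 3@5: d1:2  d2:2  d3:2  d4:5  d5:5  d6:5  d7:0 — peak 5.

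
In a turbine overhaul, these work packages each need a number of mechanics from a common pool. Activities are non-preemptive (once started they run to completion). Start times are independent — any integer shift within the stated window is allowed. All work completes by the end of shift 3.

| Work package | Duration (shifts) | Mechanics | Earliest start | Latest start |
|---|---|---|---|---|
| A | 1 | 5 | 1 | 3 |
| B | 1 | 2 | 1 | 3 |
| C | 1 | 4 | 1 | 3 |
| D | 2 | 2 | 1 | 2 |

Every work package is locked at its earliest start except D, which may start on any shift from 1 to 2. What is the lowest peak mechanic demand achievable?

11

D@1: s1:13  s2:2  s3:0 → peak 13
D@2: s1:11  s2:2  s3:2 → peak 11
Best is D@2, peak 11.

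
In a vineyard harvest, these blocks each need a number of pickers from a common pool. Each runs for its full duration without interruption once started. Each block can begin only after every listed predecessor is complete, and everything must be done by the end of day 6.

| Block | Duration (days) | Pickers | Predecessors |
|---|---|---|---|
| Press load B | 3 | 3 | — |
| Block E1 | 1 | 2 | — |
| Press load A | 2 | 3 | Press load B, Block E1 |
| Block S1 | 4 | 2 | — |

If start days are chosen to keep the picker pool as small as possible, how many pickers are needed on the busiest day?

Early-start (Press load B@1, Block E1@1, Press load A@4, Block S1@1) gives peak 7: d1:7  d2:5  d3:5  d4:5  d5:3  d6:0.
Shift Block S1→2.
Schedule Press load B@1, Block E1@1, Press load A@4, Block S1@2: d1:5  d2:5  d3:5  d4:5  d5:5  d6:0 — peak 5.
Total picker-days = 25 over 6 days ⇒ peak ≥ ⌈25/6⌉ = 5, so 5 is optimal.

5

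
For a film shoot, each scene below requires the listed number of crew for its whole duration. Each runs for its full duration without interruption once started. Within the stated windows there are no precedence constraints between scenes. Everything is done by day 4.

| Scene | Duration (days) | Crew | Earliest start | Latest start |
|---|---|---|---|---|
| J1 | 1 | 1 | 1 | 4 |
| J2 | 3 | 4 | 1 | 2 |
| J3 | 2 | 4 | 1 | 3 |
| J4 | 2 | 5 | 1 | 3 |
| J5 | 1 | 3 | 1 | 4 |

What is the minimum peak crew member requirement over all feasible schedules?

9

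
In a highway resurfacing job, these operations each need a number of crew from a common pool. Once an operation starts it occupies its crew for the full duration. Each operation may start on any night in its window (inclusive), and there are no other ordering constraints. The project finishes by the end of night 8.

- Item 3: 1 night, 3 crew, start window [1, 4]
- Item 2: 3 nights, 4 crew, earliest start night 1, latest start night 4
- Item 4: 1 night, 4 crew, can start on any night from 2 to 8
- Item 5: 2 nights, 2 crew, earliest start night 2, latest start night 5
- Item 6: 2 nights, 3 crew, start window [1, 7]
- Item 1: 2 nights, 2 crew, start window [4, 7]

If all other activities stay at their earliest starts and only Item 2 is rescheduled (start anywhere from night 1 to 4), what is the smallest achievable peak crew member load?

Item 2@1: n1:10  n2:13  n3:6  n4:2  n5:2  n6:0  n7:0  n8:0 → peak 13
Item 2@2: n1:6  n2:13  n3:6  n4:6  n5:2  n6:0  n7:0  n8:0 → peak 13
Item 2@3: n1:6  n2:9  n3:6  n4:6  n5:6  n6:0  n7:0  n8:0 → peak 9
Item 2@4: n1:6  n2:9  n3:2  n4:6  n5:6  n6:4  n7:0  n8:0 → peak 9
Best is Item 2@3, peak 9.

9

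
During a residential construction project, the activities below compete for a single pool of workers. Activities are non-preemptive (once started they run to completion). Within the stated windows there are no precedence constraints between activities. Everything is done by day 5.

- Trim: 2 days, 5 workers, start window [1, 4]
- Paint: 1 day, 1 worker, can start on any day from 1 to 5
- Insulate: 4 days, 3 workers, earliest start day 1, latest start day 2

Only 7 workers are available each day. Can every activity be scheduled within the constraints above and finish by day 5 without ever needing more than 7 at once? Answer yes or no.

The minimum achievable peak is 8; 7 < 8, so no feasible schedule stays within the cap.

no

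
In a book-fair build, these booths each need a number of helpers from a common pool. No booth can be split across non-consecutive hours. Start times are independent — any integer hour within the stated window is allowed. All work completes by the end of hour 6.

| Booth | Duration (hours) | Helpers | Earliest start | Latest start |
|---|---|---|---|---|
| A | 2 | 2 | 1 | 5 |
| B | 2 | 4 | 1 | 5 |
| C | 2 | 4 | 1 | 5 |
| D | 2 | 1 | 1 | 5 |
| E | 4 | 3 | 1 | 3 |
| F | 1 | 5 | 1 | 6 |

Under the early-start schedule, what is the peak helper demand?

19

Early-start schedule: A@1, B@1, C@1, D@1, E@1, F@1.
Load per hour: hour 1: 19, hour 2: 14, hour 3: 3, hour 4: 3, hour 5: 0, hour 6: 0.
Peak is 19.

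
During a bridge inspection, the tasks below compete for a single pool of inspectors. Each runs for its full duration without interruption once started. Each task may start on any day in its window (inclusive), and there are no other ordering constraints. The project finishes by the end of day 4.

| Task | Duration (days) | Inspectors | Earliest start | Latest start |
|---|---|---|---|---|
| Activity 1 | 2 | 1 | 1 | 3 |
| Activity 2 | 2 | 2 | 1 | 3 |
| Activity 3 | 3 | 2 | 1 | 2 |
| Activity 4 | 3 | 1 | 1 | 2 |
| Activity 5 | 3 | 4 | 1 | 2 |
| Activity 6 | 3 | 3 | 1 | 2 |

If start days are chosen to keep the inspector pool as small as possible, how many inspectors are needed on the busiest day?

Early-start (Activity 1@1, Activity 2@1, Activity 3@1, Activity 4@1, Activity 5@1, Activity 6@1) gives peak 13: d1:13  d2:13  d3:10  d4:0.
Shift Activity 2→3.
Schedule Activity 1@1, Activity 2@3, Activity 3@1, Activity 4@1, Activity 5@1, Activity 6@1: d1:11  d2:11  d3:12  d4:2 — peak 12.

12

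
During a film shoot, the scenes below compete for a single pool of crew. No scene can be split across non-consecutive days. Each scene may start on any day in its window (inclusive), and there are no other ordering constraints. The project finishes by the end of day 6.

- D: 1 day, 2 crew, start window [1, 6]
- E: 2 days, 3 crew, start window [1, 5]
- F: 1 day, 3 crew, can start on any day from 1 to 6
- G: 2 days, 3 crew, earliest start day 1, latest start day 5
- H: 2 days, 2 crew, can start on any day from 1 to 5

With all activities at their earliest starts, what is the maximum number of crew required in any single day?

13

Early-start schedule: D@1, E@1, F@1, G@1, H@1.
Load per day: day 1: 13, day 2: 8, day 3: 0, day 4: 0, day 5: 0, day 6: 0.
Peak is 13.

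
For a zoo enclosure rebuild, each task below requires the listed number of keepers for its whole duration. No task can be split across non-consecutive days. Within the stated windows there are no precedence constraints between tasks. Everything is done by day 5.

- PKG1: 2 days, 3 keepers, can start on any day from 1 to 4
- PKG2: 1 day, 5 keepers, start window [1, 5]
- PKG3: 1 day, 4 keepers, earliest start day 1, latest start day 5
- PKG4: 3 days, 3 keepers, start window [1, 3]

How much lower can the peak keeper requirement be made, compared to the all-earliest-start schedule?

9

Early-start peak: d1:15  d2:6  d3:3  d4:0  d5:0 ⇒ 15.
Leveled (PKG1@1, PKG2@4, PKG3@5, PKG4@1): d1:6  d2:6  d3:3  d4:5  d5:4 ⇒ 6.
Reduction 15 − 6 = 9.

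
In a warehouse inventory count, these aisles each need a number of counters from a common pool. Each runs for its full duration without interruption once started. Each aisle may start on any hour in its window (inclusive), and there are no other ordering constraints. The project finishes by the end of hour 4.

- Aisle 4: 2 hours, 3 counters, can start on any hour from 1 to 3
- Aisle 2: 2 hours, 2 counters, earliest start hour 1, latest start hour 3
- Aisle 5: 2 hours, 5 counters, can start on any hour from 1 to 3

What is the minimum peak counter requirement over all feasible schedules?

5

Early-start (Aisle 4@1, Aisle 2@1, Aisle 5@1) gives peak 10: h1:10  h2:10  h3:0  h4:0.
Shift Aisle 5→3.
Schedule Aisle 4@1, Aisle 2@1, Aisle 5@3: h1:5  h2:5  h3:5  h4:5 — peak 5.
Total counter-hours = 20 over 4 hours ⇒ peak ≥ ⌈20/4⌉ = 5, so 5 is optimal.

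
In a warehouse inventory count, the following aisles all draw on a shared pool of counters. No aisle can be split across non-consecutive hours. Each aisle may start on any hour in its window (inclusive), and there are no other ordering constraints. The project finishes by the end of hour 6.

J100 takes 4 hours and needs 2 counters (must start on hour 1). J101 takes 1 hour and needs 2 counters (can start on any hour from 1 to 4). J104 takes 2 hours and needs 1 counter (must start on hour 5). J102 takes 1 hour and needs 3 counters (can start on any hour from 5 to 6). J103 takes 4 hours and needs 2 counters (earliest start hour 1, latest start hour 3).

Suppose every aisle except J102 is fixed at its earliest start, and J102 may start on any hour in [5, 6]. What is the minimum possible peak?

6

J102@5: h1:6  h2:4  h3:4  h4:4  h5:4  h6:1 → peak 6
J102@6: h1:6  h2:4  h3:4  h4:4  h5:1  h6:4 → peak 6
Best is J102@5, peak 6.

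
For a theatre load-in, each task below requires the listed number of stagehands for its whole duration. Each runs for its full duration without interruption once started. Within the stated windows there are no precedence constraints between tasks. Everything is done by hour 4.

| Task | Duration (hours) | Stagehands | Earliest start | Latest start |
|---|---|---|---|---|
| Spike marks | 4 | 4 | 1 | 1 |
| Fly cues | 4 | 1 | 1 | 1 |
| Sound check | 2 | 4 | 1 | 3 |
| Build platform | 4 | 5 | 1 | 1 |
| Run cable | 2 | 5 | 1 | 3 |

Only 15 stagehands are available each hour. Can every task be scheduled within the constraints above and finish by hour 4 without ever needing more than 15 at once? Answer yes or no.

yes

Schedule Spike marks@1, Fly cues@1, Sound check@1, Build platform@1, Run cable@3: h1:14  h2:14  h3:15  h4:15 — peak 15 ≤ 15.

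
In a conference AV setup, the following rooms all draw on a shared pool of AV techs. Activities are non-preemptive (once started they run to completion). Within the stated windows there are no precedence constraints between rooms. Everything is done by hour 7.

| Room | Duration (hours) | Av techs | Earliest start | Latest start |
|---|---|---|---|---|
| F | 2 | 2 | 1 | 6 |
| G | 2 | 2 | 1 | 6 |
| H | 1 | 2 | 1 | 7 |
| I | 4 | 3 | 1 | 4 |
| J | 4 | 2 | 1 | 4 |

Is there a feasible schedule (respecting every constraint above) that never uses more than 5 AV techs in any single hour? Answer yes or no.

yes

Schedule F@1, G@1, H@3, I@3, J@4: h1:4  h2:4  h3:5  h4:5  h5:5  h6:5  h7:2 — peak 5 ≤ 5.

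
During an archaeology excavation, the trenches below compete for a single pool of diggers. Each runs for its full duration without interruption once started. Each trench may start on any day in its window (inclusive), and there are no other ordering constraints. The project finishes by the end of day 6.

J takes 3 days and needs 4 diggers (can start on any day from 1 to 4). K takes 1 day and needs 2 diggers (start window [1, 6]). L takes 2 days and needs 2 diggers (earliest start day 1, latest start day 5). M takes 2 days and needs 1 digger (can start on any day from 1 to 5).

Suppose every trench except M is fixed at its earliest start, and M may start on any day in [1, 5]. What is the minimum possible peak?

8

M@1: d1:9  d2:7  d3:4  d4:0  d5:0  d6:0 → peak 9
M@2: d1:8  d2:7  d3:5  d4:0  d5:0  d6:0 → peak 8
M@3: d1:8  d2:6  d3:5  d4:1  d5:0  d6:0 → peak 8
M@4: d1:8  d2:6  d3:4  d4:1  d5:1  d6:0 → peak 8
M@5: d1:8  d2:6  d3:4  d4:0  d5:1  d6:1 → peak 8
Best is M@2, peak 8.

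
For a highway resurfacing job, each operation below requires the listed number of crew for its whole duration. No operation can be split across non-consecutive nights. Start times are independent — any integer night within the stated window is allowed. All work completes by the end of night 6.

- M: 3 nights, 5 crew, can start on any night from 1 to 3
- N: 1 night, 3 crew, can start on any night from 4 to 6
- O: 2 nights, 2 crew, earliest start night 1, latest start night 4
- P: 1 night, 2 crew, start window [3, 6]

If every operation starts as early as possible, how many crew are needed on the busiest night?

Early-start schedule: M@1, N@4, O@1, P@3.
Load per night: night 1: 7, night 2: 7, night 3: 7, night 4: 3, night 5: 0, night 6: 0.
Peak is 7.

7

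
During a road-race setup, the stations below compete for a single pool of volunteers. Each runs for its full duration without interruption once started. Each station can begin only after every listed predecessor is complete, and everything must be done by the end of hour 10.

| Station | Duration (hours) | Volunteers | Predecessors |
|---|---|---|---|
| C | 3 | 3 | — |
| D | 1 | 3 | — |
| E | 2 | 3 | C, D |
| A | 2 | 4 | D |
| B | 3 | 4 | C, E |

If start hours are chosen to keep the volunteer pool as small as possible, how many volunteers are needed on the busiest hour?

Early-start (C@1, D@1, E@4, A@2, B@6) gives peak 7: h1:6  h2:7  h3:7  h4:3  h5:3  h6:4  h7:4  h8:4  h9:0  h10:0.
Shift A→6, B→8.
Schedule C@1, D@1, E@4, A@6, B@8: h1:6  h2:3  h3:3  h4:3  h5:3  h6:4  h7:4  h8:4  h9:4  h10:4 — peak 6.

6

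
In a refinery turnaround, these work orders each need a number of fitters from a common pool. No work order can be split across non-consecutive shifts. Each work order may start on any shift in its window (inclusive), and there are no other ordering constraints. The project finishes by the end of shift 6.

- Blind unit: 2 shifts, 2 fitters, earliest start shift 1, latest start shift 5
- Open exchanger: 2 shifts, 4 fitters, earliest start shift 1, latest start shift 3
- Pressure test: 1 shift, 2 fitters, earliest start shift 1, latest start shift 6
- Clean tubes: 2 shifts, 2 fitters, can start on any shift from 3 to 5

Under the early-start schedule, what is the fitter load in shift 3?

2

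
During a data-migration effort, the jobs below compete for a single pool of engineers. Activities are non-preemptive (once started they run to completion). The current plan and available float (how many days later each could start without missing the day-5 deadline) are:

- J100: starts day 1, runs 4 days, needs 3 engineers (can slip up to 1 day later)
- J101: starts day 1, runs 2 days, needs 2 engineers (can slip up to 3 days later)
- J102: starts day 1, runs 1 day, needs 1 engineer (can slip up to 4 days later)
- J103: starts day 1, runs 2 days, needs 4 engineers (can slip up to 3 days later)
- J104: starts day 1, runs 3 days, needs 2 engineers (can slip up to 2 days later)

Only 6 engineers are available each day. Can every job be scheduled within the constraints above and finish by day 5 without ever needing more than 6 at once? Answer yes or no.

Total engineer-days = 31; over 5 days the average is 31/5 > 6, so some day must exceed 6.

no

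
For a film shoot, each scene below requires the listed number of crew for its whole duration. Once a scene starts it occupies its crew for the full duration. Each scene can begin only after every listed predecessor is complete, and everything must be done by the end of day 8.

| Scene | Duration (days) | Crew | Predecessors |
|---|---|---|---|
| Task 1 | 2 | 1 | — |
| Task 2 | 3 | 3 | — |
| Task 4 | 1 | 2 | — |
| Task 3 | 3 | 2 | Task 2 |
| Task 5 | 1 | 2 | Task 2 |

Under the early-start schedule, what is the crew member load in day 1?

At early start, day 1 has: Task 1, Task 2, Task 4.
Demand: 1 + 3 + 2 = 6.

6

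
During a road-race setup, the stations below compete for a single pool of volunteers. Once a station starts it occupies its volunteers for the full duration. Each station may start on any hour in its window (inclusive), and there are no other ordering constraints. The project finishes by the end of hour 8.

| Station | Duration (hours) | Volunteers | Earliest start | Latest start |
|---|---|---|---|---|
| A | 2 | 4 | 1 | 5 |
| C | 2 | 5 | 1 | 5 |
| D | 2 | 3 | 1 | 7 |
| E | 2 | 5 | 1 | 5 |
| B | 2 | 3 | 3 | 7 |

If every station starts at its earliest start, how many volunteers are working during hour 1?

At early start, hour 1 has: A, C, D, E.
Demand: 4 + 5 + 3 + 5 = 17.

17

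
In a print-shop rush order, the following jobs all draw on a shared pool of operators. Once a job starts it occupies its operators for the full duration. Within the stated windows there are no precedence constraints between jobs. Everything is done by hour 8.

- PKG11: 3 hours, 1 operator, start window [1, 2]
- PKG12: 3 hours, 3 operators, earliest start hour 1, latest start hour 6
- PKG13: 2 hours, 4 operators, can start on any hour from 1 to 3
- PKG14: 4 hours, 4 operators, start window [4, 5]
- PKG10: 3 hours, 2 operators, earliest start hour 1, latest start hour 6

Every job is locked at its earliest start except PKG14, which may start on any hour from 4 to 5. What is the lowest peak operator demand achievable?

PKG14@4: h1:10  h2:10  h3:6  h4:4  h5:4  h6:4  h7:4  h8:0 → peak 10
PKG14@5: h1:10  h2:10  h3:6  h4:0  h5:4  h6:4  h7:4  h8:4 → peak 10
Best is PKG14@4, peak 10.

10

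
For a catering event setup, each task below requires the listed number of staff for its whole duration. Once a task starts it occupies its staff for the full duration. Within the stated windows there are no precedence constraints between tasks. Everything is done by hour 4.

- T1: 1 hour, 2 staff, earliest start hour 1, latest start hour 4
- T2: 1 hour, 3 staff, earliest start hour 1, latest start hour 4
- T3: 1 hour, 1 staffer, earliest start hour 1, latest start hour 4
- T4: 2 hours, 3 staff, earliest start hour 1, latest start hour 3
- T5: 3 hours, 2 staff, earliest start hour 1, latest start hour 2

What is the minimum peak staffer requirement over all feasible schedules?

Early-start (T1@1, T2@1, T3@1, T4@1, T5@1) gives peak 11: h1:11  h2:5  h3:2  h4:0.
Shift T3→2, T4→3, T5→2.
Schedule T1@1, T2@1, T3@2, T4@3, T5@2: h1:5  h2:3  h3:5  h4:5 — peak 5.
Total staffer-hours = 18 over 4 hours ⇒ peak ≥ ⌈18/4⌉ = 5, so 5 is optimal.

5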